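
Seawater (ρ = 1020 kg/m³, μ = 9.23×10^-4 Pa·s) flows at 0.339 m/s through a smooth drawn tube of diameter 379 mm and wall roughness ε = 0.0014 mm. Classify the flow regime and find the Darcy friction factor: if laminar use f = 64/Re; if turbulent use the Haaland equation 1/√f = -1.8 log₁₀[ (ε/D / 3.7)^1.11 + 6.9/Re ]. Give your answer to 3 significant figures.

f ≈ 0.0166

Re = ρVD/μ = 1020·0.339·0.379/0.000923 = 1.42e+05.
Re > 4000 → turbulent. ε/D = 1.4e-06/0.379 = 3.69e-06; Haaland: 1/√f = -1.8 log₁₀[2.18e-07 + 4.86e-05] = 7.761, so f = 0.0166.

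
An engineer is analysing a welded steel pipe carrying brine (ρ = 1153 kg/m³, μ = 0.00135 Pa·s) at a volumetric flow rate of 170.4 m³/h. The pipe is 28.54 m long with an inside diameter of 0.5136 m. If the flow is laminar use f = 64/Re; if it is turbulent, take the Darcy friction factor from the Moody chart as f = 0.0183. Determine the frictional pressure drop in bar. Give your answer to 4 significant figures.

Q = 170.4 m³/h = 170.4/3600 = 0.04733 m³/s.
Cross-sectional area A = πD²/4 = π(0.5136)²/4 = 0.2072 m²; mean velocity V = Q/A = 0.04733/0.2072 = 0.2285 m/s.
Reynolds number Re = ρVD/μ = 1153 · 0.2285 · 0.5136 / 0.00135 = 1.002e+05.
Re > 4000 → turbulent; use the Moody-chart value f = 0.0183.
Darcy-Weisbach: ΔP = f(L/D)(ρV²/2) = 0.0183·(28.54/0.5136)·(1153·0.2285²/2) = 0.0183·55.57·30.09 = 30.6 Pa.
ΔP = 30.6 Pa = 3.060×10^-4 bar.

ΔP ≈ 3.060×10^-4 bar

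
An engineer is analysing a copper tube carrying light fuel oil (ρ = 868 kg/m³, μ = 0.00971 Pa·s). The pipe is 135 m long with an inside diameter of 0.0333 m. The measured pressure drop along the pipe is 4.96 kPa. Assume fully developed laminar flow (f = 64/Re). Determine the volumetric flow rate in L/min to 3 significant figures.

For laminar flow, f = 64/Re with Re = ρVD/μ, so Darcy-Weisbach reduces to ΔP = 32μLV/D². Solving for V: V = ΔP·D²/(32μL) = 4960·(0.0333)²/(32·0.00971·135) = 0.1311 m/s.
Check: Re = ρVD/μ = 868·0.1311·0.0333/0.00971 = 390.3 < 2300, so the laminar assumption holds.
Q = V·A = 0.1311·(π/4·0.0333²) = 0.0001142 m³/s = 6.85 L/min.

Q ≈ 6.85 L/min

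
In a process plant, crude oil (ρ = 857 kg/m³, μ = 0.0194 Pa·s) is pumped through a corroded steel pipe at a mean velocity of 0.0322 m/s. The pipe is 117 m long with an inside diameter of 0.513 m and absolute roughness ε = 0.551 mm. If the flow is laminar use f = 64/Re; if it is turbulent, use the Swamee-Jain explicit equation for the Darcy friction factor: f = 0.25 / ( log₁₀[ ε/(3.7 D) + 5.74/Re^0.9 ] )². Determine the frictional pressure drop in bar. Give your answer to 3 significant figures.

ΔP ≈ 8.89×10^-5 bar

Reynolds number Re = ρVD/μ = 857 · 0.0322 · 0.513 / 0.0194 = 729.7.
Re < 2300 → laminar flow, so f = 64/Re = 64/729.7 = 0.08771 (the turbulent correlation is not needed).
Darcy-Weisbach: ΔP = f(L/D)(ρV²/2) = 0.08771·(117/0.513)·(857·0.0322²/2) = 0.08771·228.1·0.4443 = 8.887 Pa.
ΔP = 8.887 Pa = 8.89×10^-5 bar.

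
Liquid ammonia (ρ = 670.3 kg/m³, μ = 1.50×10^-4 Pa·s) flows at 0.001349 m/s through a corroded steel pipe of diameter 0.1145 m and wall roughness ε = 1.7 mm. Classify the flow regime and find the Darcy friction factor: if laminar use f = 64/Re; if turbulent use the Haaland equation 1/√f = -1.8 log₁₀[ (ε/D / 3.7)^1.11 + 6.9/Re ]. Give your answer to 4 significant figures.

Re = ρVD/μ = 670.3·0.001349·0.1145/0.00015 = 690.2.
Re < 2300 → laminar, so f = 64/Re = 0.09272 (roughness is irrelevant in laminar flow).

f ≈ 0.09272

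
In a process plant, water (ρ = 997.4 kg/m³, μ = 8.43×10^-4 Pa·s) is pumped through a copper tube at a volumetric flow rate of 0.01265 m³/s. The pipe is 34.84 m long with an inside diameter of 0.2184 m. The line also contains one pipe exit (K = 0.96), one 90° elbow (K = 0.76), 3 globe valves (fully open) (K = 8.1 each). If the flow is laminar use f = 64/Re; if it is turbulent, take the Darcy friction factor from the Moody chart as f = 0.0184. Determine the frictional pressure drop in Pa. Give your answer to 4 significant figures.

ΔP ≈ 1646 Pa

Cross-sectional area A = πD²/4 = π(0.2184)²/4 = 0.03746 m²; mean velocity V = Q/A = 0.01265/0.03746 = 0.3377 m/s.
Reynolds number Re = ρVD/μ = 997.4 · 0.3377 · 0.2184 / 0.000843 = 8.725e+04.
Re > 4000 → turbulent; use the Moody-chart value f = 0.0184.
Total minor-loss coefficient ΣK = 1·0.96 + 1·0.76 + 3·8.1 = 26.
ΔP = [f·L/D + ΣK]·(ρV²/2) = [0.0184·34.84/0.2184 + 26]·(997.4·0.3377²/2) = [2.935 + 26]·56.86 = 1646 Pa.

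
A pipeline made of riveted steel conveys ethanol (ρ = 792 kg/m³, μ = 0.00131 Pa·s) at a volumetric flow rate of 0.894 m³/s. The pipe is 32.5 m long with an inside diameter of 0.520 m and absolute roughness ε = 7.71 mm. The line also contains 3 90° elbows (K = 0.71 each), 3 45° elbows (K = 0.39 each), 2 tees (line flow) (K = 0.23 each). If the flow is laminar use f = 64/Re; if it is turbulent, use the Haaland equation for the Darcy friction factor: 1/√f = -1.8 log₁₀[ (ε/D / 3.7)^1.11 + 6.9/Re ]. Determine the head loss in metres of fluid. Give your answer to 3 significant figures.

Cross-sectional area A = πD²/4 = π(0.52)²/4 = 0.2124 m²; mean velocity V = Q/A = 0.894/0.2124 = 4.21 m/s.
Reynolds number Re = ρVD/μ = 792 · 4.21 · 0.52 / 0.00131 = 1.323e+06.
Re > 4000 → turbulent. Relative roughness ε/D = 0.00771/0.52 = 0.0148. Haaland: 1/√f = -1.8 log₁₀[(0.0148/3.7)^1.11 + 6.9/1.323e+06] = -1.8 log₁₀[0.00218 + 5.21e-06] = 4.788, so f = 0.04363.
Total minor-loss coefficient ΣK = 3·0.71 + 3·0.39 + 2·0.23 = 3.76.
ΔP = [f·L/D + ΣK]·(ρV²/2) = [0.04363·32.5/0.52 + 3.76]·(792·4.21²/2) = [2.727 + 3.76]·7017 = 4.552e+04 Pa.
Head loss h_f = ΔP/(ρg) = 4.552e+04/(792·9.81) = 5.86 m.

h_f ≈ 5.86 m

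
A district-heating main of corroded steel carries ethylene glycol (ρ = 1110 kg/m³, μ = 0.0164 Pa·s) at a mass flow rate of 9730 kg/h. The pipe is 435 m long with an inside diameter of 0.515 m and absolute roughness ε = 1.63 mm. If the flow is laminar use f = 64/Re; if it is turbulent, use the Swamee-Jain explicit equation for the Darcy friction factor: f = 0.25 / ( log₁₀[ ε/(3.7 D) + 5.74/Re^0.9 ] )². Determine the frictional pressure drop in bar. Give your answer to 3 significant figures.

ΔP ≈ 1.01×10^-4 bar

ṁ = 9730 kg/h = 9730/3600 = 2.703 kg/s.
A = πD²/4 = π(0.515)²/4 = 0.2083 m²; mean velocity V = ṁ/(ρA) = 2.703/(1110 · 0.2083) = 0.01169 m/s.
Reynolds number Re = ρVD/μ = 1110 · 0.01169 · 0.515 / 0.0164 = 407.4.
Re < 2300 → laminar flow, so f = 64/Re = 64/407.4 = 0.1571 (the turbulent correlation is not needed).
Darcy-Weisbach: ΔP = f(L/D)(ρV²/2) = 0.1571·(435/0.515)·(1110·0.01169²/2) = 0.1571·844.7·0.07583 = 10.06 Pa.
ΔP = 10.06 Pa = 1.01×10^-4 bar.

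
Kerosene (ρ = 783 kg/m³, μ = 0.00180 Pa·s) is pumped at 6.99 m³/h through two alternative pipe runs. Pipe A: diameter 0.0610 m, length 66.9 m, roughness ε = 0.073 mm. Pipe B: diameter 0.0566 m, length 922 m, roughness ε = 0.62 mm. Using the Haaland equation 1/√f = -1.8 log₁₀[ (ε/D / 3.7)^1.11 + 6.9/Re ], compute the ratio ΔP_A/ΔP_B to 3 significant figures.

ΔP_A/ΔP_B ≈ 0.0342

Pipe A: V = Q/A = 0.001942/0.002922 = 0.6644 m/s; Re = 1.763e+04; ε/D = 0.0012; Haaland → f = 0.02869; ΔP_A = f(L/D)(ρV²/2) = 5438 Pa.
Pipe B: V = Q/A = 0.001942/0.002516 = 0.7717 m/s; Re = 1.9e+04; ε/D = 0.011; Haaland → f = 0.04184; ΔP_B = f(L/D)(ρV²/2) = 1.589e+05 Pa.
ΔP_A/ΔP_B = 5438/1.589e+05 = 0.0342.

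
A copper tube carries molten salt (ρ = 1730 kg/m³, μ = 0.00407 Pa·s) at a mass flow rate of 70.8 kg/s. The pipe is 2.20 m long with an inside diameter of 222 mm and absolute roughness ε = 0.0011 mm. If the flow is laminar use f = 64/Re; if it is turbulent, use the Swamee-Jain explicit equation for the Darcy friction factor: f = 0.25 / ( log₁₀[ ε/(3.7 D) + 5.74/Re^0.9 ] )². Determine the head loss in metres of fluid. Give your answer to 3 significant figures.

h_f ≈ 0.0101 m

A = πD²/4 = π(0.222)²/4 = 0.03871 m²; mean velocity V = ṁ/(ρA) = 70.8/(1730 · 0.03871) = 1.057 m/s.
Reynolds number Re = ρVD/μ = 1730 · 1.057 · 0.222 / 0.00407 = 9.977e+04.
Re > 4000 → turbulent. Relative roughness ε/D = 1.1e-06/0.222 = 4.95e-06. Swamee-Jain: f = 0.25/(log₁₀[4.95e-06/3.7 + 5.74/9.977e+04^0.9])² = 0.25/(log₁₀[1.34e-06 + 0.000182])² = 0.25/(-3.737)² = 0.0179.
Darcy-Weisbach: ΔP = f(L/D)(ρV²/2) = 0.0179·(2.2/0.222)·(1730·1.057²/2) = 0.0179·9.91·966.9 = 171.5 Pa.
Head loss h_f = ΔP/(ρg) = 171.5/(1730·9.81) = 0.0101 m.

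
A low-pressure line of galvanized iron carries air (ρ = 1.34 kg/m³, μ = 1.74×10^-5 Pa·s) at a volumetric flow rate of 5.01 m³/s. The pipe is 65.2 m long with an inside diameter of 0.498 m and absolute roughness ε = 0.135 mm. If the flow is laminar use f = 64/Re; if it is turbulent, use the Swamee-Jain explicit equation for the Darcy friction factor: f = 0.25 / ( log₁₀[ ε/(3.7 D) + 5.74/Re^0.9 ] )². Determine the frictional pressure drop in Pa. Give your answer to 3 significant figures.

Cross-sectional area A = πD²/4 = π(0.498)²/4 = 0.1948 m²; mean velocity V = Q/A = 5.01/0.1948 = 25.72 m/s.
Reynolds number Re = ρVD/μ = 1.34 · 25.72 · 0.498 / 1.74e-05 = 9.864e+05.
Re > 4000 → turbulent. Relative roughness ε/D = 0.000135/0.498 = 0.000271. Swamee-Jain: f = 0.25/(log₁₀[0.000271/3.7 + 5.74/9.864e+05^0.9])² = 0.25/(log₁₀[7.33e-05 + 2.31e-05])² = 0.25/(-4.016)² = 0.0155.
Darcy-Weisbach: ΔP = f(L/D)(ρV²/2) = 0.0155·(65.2/0.498)·(1.34·25.72²/2) = 0.0155·130.9·443.3 = 899.6 Pa.

ΔP ≈ 900 Pa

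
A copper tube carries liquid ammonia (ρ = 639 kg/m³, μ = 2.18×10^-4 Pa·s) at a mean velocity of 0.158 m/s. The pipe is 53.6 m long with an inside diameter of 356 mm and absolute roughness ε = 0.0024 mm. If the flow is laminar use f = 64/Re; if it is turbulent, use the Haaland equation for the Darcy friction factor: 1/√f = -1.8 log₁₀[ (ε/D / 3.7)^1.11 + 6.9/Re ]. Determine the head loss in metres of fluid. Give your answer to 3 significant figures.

h_f ≈ 0.00309 m

Reynolds number Re = ρVD/μ = 639 · 0.158 · 0.356 / 0.000218 = 1.649e+05.
Re > 4000 → turbulent. Relative roughness ε/D = 2.4e-06/0.356 = 6.74e-06. Haaland: 1/√f = -1.8 log₁₀[(6.74e-06/3.7)^1.11 + 6.9/1.649e+05] = -1.8 log₁₀[4.26e-07 + 4.19e-05] = 7.873, so f = 0.01613.
Darcy-Weisbach: ΔP = f(L/D)(ρV²/2) = 0.01613·(53.6/0.356)·(639·0.158²/2) = 0.01613·150.6·7.976 = 19.37 Pa.
Head loss h_f = ΔP/(ρg) = 19.37/(639·9.81) = 0.00309 m.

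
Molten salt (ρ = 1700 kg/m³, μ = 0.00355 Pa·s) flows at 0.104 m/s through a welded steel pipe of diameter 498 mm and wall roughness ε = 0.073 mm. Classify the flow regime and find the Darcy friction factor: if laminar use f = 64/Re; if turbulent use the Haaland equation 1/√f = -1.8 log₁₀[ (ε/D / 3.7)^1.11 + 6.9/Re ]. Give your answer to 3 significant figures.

Re = ρVD/μ = 1700·0.104·0.498/0.00355 = 2.48e+04.
Re > 4000 → turbulent. ε/D = 7.3e-05/0.498 = 0.000147; Haaland: 1/√f = -1.8 log₁₀[1.3e-05 + 0.000278] = 6.364, so f = 0.02469.

f ≈ 0.0247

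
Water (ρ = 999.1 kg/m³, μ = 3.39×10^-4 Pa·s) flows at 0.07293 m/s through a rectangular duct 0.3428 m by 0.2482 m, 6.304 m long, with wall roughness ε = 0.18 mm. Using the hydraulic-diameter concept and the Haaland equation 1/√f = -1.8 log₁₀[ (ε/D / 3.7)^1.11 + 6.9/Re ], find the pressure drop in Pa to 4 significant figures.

Hydraulic diameter D_h = 4A/P = 4·(0.3428·0.2482)/(2·(0.3428+0.2482)) = 0.3403/1.182 = 0.2879 m.
Re = ρVD_h/μ = 999.1·0.07293·0.2879/0.000339 = 6.189e+04.
ε/D_h = 0.00018/0.2879 = 0.000625; Haaland gives 1/√f = -1.8 log₁₀[6.5e-05+0.000111] = 6.756, so f = 0.02191.
ΔP = f(L/D_h)(ρV²/2) = 0.02191·6.304/0.2879·2.657 = 1.275 Pa.

ΔP ≈ 1.275 Pa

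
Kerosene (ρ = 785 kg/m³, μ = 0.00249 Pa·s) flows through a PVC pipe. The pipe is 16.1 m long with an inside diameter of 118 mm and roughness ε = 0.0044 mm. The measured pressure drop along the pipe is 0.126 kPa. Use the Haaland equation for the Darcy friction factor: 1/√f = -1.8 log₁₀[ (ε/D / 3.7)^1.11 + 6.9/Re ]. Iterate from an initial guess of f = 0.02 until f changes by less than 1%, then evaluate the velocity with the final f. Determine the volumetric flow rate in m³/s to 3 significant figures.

Q ≈ 0.00303 m³/s

Rearranging Darcy-Weisbach: V = √(2·ΔP·D/(f·L·ρ)). With ε/D = 4.4e-06/0.118 = 3.73e-05, iterate starting from f = 0.02:
  f = 0.02 → V = √(2·126·0.118/(0.02·16.1·785)) = 0.343 m/s; Re = ρVD/μ = 1.276e+04; f → 0.02896
  f = 0.02896 → V = 0.285 m/s; Re = 1.06e+04; f → 0.03043
  f = 0.03043 → V = 0.2781 m/s; Re = 1.034e+04; f → 0.03064
Converged (Δf/f < 1%). With the final f = 0.03064: V = √(2·126·0.118/(0.03064·16.1·785)) = 0.2771 m/s.
Q = V·A = 0.2771·(π/4·0.118²) = 0.003031 m³/s = 0.00303 m³/s.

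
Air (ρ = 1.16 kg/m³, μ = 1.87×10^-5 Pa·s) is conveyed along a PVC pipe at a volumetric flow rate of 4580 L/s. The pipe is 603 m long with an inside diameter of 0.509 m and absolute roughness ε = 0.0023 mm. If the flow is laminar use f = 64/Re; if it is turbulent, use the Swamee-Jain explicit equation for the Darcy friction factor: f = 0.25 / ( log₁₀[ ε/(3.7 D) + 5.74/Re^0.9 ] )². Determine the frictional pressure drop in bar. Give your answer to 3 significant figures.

ΔP ≈ 0.0432 bar

Q = 4580 L/s = 4580/1000 = 4.58 m³/s.
Cross-sectional area A = πD²/4 = π(0.509)²/4 = 0.2035 m²; mean velocity V = Q/A = 4.58/0.2035 = 22.51 m/s.
Reynolds number Re = ρVD/μ = 1.16 · 22.51 · 0.509 / 1.87e-05 = 7.107e+05.
Re > 4000 → turbulent. Relative roughness ε/D = 2.3e-06/0.509 = 4.52e-06. Swamee-Jain: f = 0.25/(log₁₀[4.52e-06/3.7 + 5.74/7.107e+05^0.9])² = 0.25/(log₁₀[1.22e-06 + 3.11e-05])² = 0.25/(-4.491)² = 0.0124.
Darcy-Weisbach: ΔP = f(L/D)(ρV²/2) = 0.0124·(603/0.509)·(1.16·22.51²/2) = 0.0124·1185·293.8 = 4315 Pa.
ΔP = 4315 Pa = 0.0432 bar.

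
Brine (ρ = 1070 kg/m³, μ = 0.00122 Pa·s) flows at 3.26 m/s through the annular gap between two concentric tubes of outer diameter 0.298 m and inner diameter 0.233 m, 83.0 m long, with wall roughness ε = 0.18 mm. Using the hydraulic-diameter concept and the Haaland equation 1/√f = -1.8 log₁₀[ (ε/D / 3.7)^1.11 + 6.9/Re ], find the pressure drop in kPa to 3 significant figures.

Hydraulic diameter D_h = 4A/P = D_o - D_i = 0.298 - 0.233 = 0.065 m.
Re = ρVD_h/μ = 1070·3.26·0.065/0.00122 = 1.858e+05.
ε/D_h = 0.00018/0.065 = 0.00277; Haaland gives 1/√f = -1.8 log₁₀[0.000339+3.71e-05] = 6.164, so f = 0.02632.
ΔP = f(L/D_h)(ρV²/2) = 0.02632·83/0.065·5686 = 1.911e+05 Pa.
ΔP = 191 kPa.

ΔP ≈ 191 kPa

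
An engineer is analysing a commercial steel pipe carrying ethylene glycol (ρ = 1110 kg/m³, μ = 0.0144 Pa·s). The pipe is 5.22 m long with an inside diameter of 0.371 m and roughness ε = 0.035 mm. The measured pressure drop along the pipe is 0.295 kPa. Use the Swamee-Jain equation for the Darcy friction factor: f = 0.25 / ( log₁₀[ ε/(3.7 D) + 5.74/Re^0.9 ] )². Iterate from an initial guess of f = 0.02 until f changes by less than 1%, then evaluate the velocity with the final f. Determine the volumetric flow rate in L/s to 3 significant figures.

Q ≈ 140 L/s

Rearranging Darcy-Weisbach: V = √(2·ΔP·D/(f·L·ρ)). With ε/D = 3.5e-05/0.371 = 9.43e-05, iterate starting from f = 0.02:
  f = 0.02 → V = √(2·295·0.371/(0.02·5.22·1110)) = 1.374 m/s; Re = ρVD/μ = 3.93e+04; f → 0.02227
  f = 0.02227 → V = 1.302 m/s; Re = 3.725e+04; f → 0.02254
  f = 0.02254 → V = 1.295 m/s; Re = 3.703e+04; f → 0.02257
Converged (Δf/f < 1%). With the final f = 0.02257: V = √(2·295·0.371/(0.02257·5.22·1110)) = 1.294 m/s.
Q = V·A = 1.294·(π/4·0.371²) = 0.1399 m³/s = 140 L/s.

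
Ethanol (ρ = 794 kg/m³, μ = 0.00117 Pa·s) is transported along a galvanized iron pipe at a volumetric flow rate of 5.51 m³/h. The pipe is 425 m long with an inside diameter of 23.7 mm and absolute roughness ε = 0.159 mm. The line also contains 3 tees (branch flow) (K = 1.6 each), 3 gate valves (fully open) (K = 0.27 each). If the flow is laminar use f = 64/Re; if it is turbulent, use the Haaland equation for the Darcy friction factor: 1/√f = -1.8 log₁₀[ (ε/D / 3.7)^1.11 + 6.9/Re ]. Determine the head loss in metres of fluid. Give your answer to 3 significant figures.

h_f ≈ 384 m

Q = 5.51 m³/h = 5.51/3600 = 0.001531 m³/s.
Cross-sectional area A = πD²/4 = π(0.0237)²/4 = 0.0004412 m²; mean velocity V = Q/A = 0.001531/0.0004412 = 3.469 m/s.
Reynolds number Re = ρVD/μ = 794 · 3.469 · 0.0237 / 0.00117 = 5.58e+04.
Re > 4000 → turbulent. Relative roughness ε/D = 0.000159/0.0237 = 0.00671. Haaland: 1/√f = -1.8 log₁₀[(0.00671/3.7)^1.11 + 6.9/5.58e+04] = -1.8 log₁₀[0.000905 + 0.000124] = 5.378, so f = 0.03458.
Total minor-loss coefficient ΣK = 3·1.6 + 3·0.27 = 5.61.
ΔP = [f·L/D + ΣK]·(ρV²/2) = [0.03458·425/0.0237 + 5.61]·(794·3.469²/2) = [620.1 + 5.61]·4779 = 2.99e+06 Pa.
Head loss h_f = ΔP/(ρg) = 2.99e+06/(794·9.81) = 384 m.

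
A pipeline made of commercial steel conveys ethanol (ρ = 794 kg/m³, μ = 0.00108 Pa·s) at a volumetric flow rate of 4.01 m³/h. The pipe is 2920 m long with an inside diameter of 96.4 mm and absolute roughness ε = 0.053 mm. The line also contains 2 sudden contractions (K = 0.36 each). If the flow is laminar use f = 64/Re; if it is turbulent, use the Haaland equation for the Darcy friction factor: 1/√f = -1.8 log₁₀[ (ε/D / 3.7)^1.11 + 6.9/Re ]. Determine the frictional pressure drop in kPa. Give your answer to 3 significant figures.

Q = 4.01 m³/h = 4.01/3600 = 0.001114 m³/s.
Cross-sectional area A = πD²/4 = π(0.0964)²/4 = 0.007299 m²; mean velocity V = Q/A = 0.001114/0.007299 = 0.1526 m/s.
Reynolds number Re = ρVD/μ = 794 · 0.1526 · 0.0964 / 0.00108 = 1.082e+04.
Re > 4000 → turbulent. Relative roughness ε/D = 5.3e-05/0.0964 = 0.00055. Haaland: 1/√f = -1.8 log₁₀[(0.00055/3.7)^1.11 + 6.9/1.082e+04] = -1.8 log₁₀[5.64e-05 + 0.000638] = 5.685, so f = 0.03094.
Total minor-loss coefficient ΣK = 2·0.36 = 0.72.
ΔP = [f·L/D + ΣK]·(ρV²/2) = [0.03094·2920/0.0964 + 0.72]·(794·0.1526²/2) = [937.2 + 0.72]·9.247 = 8672 Pa.
ΔP = 8672 Pa = 8.67 kPa.

ΔP ≈ 8.67 kPa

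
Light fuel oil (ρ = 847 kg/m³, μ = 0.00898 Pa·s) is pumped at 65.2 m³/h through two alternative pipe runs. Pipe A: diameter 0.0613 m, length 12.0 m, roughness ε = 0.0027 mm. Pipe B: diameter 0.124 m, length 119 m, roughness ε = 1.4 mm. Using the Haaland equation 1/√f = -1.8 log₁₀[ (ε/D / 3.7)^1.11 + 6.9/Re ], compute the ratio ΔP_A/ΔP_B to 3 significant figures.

Pipe A: V = Q/A = 0.01811/0.002951 = 6.137 m/s; Re = 3.548e+04; ε/D = 4.4e-05; Haaland → f = 0.0225; ΔP_A = f(L/D)(ρV²/2) = 7.025e+04 Pa.
Pipe B: V = Q/A = 0.01811/0.01208 = 1.5 m/s; Re = 1.754e+04; ε/D = 0.0113; Haaland → f = 0.04242; ΔP_B = f(L/D)(ρV²/2) = 3.877e+04 Pa.
ΔP_A/ΔP_B = 7.025e+04/3.877e+04 = 1.81.

ΔP_A/ΔP_B ≈ 1.81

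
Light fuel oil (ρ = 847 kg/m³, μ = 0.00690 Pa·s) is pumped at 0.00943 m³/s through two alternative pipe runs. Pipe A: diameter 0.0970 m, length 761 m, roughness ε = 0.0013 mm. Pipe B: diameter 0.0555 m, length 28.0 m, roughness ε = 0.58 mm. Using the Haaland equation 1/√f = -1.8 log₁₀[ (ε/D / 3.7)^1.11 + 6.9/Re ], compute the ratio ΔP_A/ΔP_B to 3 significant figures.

Pipe A: V = Q/A = 0.00943/0.00739 = 1.276 m/s; Re = 1.519e+04; ε/D = 1.34e-05; Haaland → f = 0.02763; ΔP_A = f(L/D)(ρV²/2) = 1.495e+05 Pa.
Pipe B: V = Q/A = 0.00943/0.002419 = 3.898 m/s; Re = 2.656e+04; ε/D = 0.0105; Haaland → f = 0.04054; ΔP_B = f(L/D)(ρV²/2) = 1.316e+05 Pa.
ΔP_A/ΔP_B = 1.495e+05/1.316e+05 = 1.14.

ΔP_A/ΔP_B ≈ 1.14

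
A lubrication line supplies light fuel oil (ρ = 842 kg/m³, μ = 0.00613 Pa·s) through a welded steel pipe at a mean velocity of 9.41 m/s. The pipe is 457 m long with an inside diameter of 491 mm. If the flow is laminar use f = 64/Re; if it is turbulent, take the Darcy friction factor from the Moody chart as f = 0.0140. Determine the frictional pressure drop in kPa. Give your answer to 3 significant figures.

Reynolds number Re = ρVD/μ = 842 · 9.41 · 0.491 / 0.00613 = 6.346e+05.
Re > 4000 → turbulent; use the Moody-chart value f = 0.0140.
Darcy-Weisbach: ΔP = f(L/D)(ρV²/2) = 0.014·(457/0.491)·(842·9.41²/2) = 0.014·930.8·3.728e+04 = 4.858e+05 Pa.
ΔP = 4.858e+05 Pa = 486 kPa.

ΔP ≈ 486 kPa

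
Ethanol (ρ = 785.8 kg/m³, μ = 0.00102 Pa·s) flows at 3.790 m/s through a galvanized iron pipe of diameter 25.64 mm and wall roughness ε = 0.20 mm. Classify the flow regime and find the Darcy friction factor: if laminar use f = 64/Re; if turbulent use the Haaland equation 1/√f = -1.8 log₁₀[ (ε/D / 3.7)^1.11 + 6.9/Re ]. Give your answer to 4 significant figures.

f ≈ 0.03584

Re = ρVD/μ = 785.8·3.79·0.02564/0.00102 = 7.486e+04.
Re > 4000 → turbulent. ε/D = 0.0002/0.02564 = 0.0078; Haaland: 1/√f = -1.8 log₁₀[0.00107 + 9.22e-05] = 5.282, so f = 0.03584.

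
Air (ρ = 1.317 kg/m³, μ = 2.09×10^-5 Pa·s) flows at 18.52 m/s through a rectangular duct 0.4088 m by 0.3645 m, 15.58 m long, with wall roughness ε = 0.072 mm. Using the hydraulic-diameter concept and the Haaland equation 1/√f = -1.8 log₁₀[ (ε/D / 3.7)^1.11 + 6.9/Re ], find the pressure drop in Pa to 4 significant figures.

Hydraulic diameter D_h = 4A/P = 4·(0.4088·0.3645)/(2·(0.4088+0.3645)) = 0.596/1.547 = 0.3854 m.
Re = ρVD_h/μ = 1.317·18.52·0.3854/2.09e-05 = 4.497e+05.
ε/D_h = 7.2e-05/0.3854 = 0.000187; Haaland gives 1/√f = -1.8 log₁₀[1.7e-05+1.53e-05] = 8.082, so f = 0.01531.
ΔP = f(L/D_h)(ρV²/2) = 0.01531·15.58/0.3854·225.9 = 139.8 Pa.

ΔP ≈ 139.8 Pa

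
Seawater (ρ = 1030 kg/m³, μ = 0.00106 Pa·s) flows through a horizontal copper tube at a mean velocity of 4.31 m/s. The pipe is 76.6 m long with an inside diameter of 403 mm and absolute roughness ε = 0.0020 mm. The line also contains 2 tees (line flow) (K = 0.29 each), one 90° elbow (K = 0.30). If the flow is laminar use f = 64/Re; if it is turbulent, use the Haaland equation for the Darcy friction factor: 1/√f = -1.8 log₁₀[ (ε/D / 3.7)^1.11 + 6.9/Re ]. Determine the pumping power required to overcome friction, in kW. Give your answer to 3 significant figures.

P ≈ 15.4 kW

Reynolds number Re = ρVD/μ = 1030 · 4.31 · 0.403 / 0.00106 = 1.688e+06.
Re > 4000 → turbulent. Relative roughness ε/D = 2e-06/0.403 = 4.96e-06. Haaland: 1/√f = -1.8 log₁₀[(4.96e-06/3.7)^1.11 + 6.9/1.688e+06] = -1.8 log₁₀[3.03e-07 + 4.09e-06] = 9.643, so f = 0.01075.
Total minor-loss coefficient ΣK = 2·0.29 + 1·0.3 = 0.88.
ΔP = [f·L/D + ΣK]·(ρV²/2) = [0.01075·76.6/0.403 + 0.88]·(1030·4.31²/2) = [2.044 + 0.88]·9567 = 2.797e+04 Pa.
Q = V·A = 4.31·0.1276 = 0.5498 m³/s.
Pumping power P = QΔP = 0.5498·2.797e+04 = 15380 W = 15.4 kW.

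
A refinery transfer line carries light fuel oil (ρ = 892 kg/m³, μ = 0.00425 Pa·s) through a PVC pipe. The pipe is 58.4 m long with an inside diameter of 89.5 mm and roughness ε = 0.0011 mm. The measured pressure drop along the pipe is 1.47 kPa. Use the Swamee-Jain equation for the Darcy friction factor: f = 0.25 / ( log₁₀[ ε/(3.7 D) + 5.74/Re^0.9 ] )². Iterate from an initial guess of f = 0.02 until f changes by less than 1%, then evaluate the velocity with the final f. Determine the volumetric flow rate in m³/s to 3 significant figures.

Q ≈ 0.00243 m³/s

Rearranging Darcy-Weisbach: V = √(2·ΔP·D/(f·L·ρ)). With ε/D = 1.1e-06/0.0895 = 1.23e-05, iterate starting from f = 0.02:
  f = 0.02 → V = √(2·1470·0.0895/(0.02·58.4·892)) = 0.5026 m/s; Re = ρVD/μ = 9440; f → 0.03149
  f = 0.03149 → V = 0.4005 m/s; Re = 7523; f → 0.03357
  f = 0.03357 → V = 0.3879 m/s; Re = 7287; f → 0.03388
Converged (Δf/f < 1%). With the final f = 0.03388: V = √(2·1470·0.0895/(0.03388·58.4·892)) = 0.3861 m/s.
Q = V·A = 0.3861·(π/4·0.0895²) = 0.002429 m³/s = 0.00243 m³/s.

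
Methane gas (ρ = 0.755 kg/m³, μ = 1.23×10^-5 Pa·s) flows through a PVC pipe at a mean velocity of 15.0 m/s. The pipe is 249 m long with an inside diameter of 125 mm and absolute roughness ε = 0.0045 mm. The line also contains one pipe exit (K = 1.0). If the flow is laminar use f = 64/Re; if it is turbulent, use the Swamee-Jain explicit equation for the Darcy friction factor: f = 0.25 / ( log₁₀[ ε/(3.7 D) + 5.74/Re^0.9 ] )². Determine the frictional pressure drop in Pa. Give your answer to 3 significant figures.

Reynolds number Re = ρVD/μ = 0.755 · 15 · 0.125 / 1.23e-05 = 1.151e+05.
Re > 4000 → turbulent. Relative roughness ε/D = 4.5e-06/0.125 = 3.6e-05. Swamee-Jain: f = 0.25/(log₁₀[3.6e-05/3.7 + 5.74/1.151e+05^0.9])² = 0.25/(log₁₀[9.73e-06 + 0.00016])² = 0.25/(-3.77)² = 0.01759.
Total minor-loss coefficient ΣK = 1·1 = 1.
ΔP = [f·L/D + ΣK]·(ρV²/2) = [0.01759·249/0.125 + 1]·(0.755·15²/2) = [35.03 + 1]·84.94 = 3060 Pa.

ΔP ≈ 3060 Pa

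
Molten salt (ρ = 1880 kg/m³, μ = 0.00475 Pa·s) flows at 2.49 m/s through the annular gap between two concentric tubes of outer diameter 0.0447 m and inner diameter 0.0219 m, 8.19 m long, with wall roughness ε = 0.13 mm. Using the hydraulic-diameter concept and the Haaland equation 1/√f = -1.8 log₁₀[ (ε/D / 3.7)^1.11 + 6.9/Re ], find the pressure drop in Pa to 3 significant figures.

Hydraulic diameter D_h = 4A/P = D_o - D_i = 0.0447 - 0.0219 = 0.0228 m.
Re = ρVD_h/μ = 1880·2.49·0.0228/0.00475 = 2.247e+04.
ε/D_h = 0.00013/0.0228 = 0.0057; Haaland gives 1/√f = -1.8 log₁₀[0.000756+0.000307] = 5.352, so f = 0.03491.
ΔP = f(L/D_h)(ρV²/2) = 0.03491·8.19/0.0228·5828 = 7.308e+04 Pa.

ΔP ≈ 73100 Pa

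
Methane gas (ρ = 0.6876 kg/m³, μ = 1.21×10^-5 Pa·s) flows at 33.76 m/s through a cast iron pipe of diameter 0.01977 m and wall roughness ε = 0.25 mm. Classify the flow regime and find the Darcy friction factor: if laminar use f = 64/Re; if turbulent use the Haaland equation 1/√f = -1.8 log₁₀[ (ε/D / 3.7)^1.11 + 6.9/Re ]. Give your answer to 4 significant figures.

Re = ρVD/μ = 0.6876·33.76·0.01977/1.21e-05 = 3.793e+04.
Re > 4000 → turbulent. ε/D = 0.00025/0.01977 = 0.0126; Haaland: 1/√f = -1.8 log₁₀[0.00183 + 0.000182] = 4.854, so f = 0.04245.

f ≈ 0.04245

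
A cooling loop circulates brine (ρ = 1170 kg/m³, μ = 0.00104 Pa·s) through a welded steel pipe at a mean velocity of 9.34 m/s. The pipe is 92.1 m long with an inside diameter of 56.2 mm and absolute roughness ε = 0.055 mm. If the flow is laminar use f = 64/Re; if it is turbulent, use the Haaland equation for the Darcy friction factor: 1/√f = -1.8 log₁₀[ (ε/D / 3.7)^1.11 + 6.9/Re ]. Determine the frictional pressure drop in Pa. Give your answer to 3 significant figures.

ΔP ≈ 1.67×10^6 Pa

Reynolds number Re = ρVD/μ = 1170 · 9.34 · 0.0562 / 0.00104 = 5.905e+05.
Re > 4000 → turbulent. Relative roughness ε/D = 5.5e-05/0.0562 = 0.000979. Haaland: 1/√f = -1.8 log₁₀[(0.000979/3.7)^1.11 + 6.9/5.905e+05] = -1.8 log₁₀[0.000107 + 1.17e-05] = 7.067, so f = 0.02002.
Darcy-Weisbach: ΔP = f(L/D)(ρV²/2) = 0.02002·(92.1/0.0562)·(1170·9.34²/2) = 0.02002·1639·5.103e+04 = 1.675e+06 Pa.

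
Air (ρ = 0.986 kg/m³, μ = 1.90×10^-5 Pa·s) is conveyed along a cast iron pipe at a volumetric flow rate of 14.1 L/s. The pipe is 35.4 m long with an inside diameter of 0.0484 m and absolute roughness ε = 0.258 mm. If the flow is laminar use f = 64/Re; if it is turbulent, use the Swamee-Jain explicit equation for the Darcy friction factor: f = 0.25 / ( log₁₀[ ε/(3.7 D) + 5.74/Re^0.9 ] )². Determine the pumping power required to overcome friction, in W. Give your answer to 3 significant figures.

P ≈ 10.6 W

Q = 14.1 L/s = 14.1/1000 = 0.0141 m³/s.
Cross-sectional area A = πD²/4 = π(0.0484)²/4 = 0.00184 m²; mean velocity V = Q/A = 0.0141/0.00184 = 7.664 m/s.
Reynolds number Re = ρVD/μ = 0.986 · 7.664 · 0.0484 / 1.9e-05 = 1.925e+04.
Re > 4000 → turbulent. Relative roughness ε/D = 0.000258/0.0484 = 0.00533. Swamee-Jain: f = 0.25/(log₁₀[0.00533/3.7 + 5.74/1.925e+04^0.9])² = 0.25/(log₁₀[0.00144 + 0.0008])² = 0.25/(-2.65)² = 0.03561.
Darcy-Weisbach: ΔP = f(L/D)(ρV²/2) = 0.03561·(35.4/0.0484)·(0.986·7.664²/2) = 0.03561·731.4·28.96 = 754.1 Pa.
Pumping power P = QΔP = 0.0141·754.1 = 10.63 W = 10.6 W.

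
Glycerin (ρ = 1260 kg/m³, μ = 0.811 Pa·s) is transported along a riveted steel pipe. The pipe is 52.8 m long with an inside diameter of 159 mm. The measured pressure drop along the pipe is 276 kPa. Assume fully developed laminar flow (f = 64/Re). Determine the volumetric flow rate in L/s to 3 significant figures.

Q ≈ 101 L/s

For laminar flow, f = 64/Re with Re = ρVD/μ, so Darcy-Weisbach reduces to ΔP = 32μLV/D². Solving for V: V = ΔP·D²/(32μL) = 2.76e+05·(0.159)²/(32·0.811·52.8) = 5.092 m/s.
Check: Re = ρVD/μ = 1260·5.092·0.159/0.811 = 1258 < 2300, so the laminar assumption holds.
Q = V·A = 5.092·(π/4·0.159²) = 0.1011 m³/s = 101 L/s.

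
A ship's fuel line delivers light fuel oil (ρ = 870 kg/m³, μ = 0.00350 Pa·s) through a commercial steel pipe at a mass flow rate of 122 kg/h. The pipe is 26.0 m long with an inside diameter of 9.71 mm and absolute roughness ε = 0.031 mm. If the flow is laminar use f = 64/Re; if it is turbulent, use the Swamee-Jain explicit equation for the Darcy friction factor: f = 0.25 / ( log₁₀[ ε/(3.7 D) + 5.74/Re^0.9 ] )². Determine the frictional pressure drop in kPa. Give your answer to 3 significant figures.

ΔP ≈ 16.2 kPa

ṁ = 122 kg/h = 122/3600 = 0.03389 kg/s.
A = πD²/4 = π(0.00971)²/4 = 7.405e-05 m²; mean velocity V = ṁ/(ρA) = 0.03389/(870 · 7.405e-05) = 0.526 m/s.
Reynolds number Re = ρVD/μ = 870 · 0.526 · 0.00971 / 0.0035 = 1270.
Re < 2300 → laminar flow, so f = 64/Re = 64/1270 = 0.05041 (the turbulent correlation is not needed).
Darcy-Weisbach: ΔP = f(L/D)(ρV²/2) = 0.05041·(26/0.00971)·(870·0.526²/2) = 0.05041·2678·120.4 = 1.625e+04 Pa.
ΔP = 1.625e+04 Pa = 16.2 kPa.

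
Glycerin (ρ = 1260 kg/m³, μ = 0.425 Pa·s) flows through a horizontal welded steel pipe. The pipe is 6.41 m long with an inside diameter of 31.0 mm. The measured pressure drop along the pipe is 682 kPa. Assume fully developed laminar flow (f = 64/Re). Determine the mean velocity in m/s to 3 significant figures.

V ≈ 7.52 m/s

For laminar flow, f = 64/Re with Re = ρVD/μ, so Darcy-Weisbach reduces to ΔP = 32μLV/D². Solving for V: V = ΔP·D²/(32μL) = 6.82e+05·(0.031)²/(32·0.425·6.41) = 7.518 m/s.
Check: Re = ρVD/μ = 1260·7.518·0.031/0.425 = 691 < 2300, so the laminar assumption holds.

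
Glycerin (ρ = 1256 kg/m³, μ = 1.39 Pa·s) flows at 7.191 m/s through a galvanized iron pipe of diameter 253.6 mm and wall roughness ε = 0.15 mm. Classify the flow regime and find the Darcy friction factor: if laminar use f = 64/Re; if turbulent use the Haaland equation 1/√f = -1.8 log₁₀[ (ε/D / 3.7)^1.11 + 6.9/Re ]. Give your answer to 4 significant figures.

Re = ρVD/μ = 1256·7.191·0.2536/1.39 = 1648.
Re < 2300 → laminar, so f = 64/Re = 0.03884 (roughness is irrelevant in laminar flow).

f ≈ 0.03884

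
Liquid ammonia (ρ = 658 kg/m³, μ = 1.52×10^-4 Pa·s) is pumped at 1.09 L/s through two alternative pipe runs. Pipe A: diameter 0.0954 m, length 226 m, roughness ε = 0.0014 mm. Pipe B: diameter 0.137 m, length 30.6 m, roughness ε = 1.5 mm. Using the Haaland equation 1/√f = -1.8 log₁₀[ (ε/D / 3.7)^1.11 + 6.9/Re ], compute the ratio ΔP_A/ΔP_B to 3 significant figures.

ΔP_A/ΔP_B ≈ 22.0

Pipe A: V = Q/A = 0.00109/0.007148 = 0.1525 m/s; Re = 6.298e+04; ε/D = 1.47e-05; Haaland → f = 0.01972; ΔP_A = f(L/D)(ρV²/2) = 357.4 Pa.
Pipe B: V = Q/A = 0.00109/0.01474 = 0.07394 m/s; Re = 4.385e+04; ε/D = 0.0109; Haaland → f = 0.04036; ΔP_B = f(L/D)(ρV²/2) = 16.22 Pa.
ΔP_A/ΔP_B = 357.4/16.22 = 22.0.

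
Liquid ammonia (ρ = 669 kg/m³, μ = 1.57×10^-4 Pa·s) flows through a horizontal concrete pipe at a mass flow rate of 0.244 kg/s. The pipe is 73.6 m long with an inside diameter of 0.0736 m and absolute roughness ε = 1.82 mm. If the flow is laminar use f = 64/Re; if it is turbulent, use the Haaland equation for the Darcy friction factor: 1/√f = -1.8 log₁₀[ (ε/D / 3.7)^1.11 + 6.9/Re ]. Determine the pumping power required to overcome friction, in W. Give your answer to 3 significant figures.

P ≈ 0.0486 W

A = πD²/4 = π(0.0736)²/4 = 0.004254 m²; mean velocity V = ṁ/(ρA) = 0.244/(669 · 0.004254) = 0.08573 m/s.
Reynolds number Re = ρVD/μ = 669 · 0.08573 · 0.0736 / 0.000157 = 2.689e+04.
Re > 4000 → turbulent. Relative roughness ε/D = 0.00182/0.0736 = 0.0247. Haaland: 1/√f = -1.8 log₁₀[(0.0247/3.7)^1.11 + 6.9/2.689e+04] = -1.8 log₁₀[0.00385 + 0.000257] = 4.295, so f = 0.0542.
Darcy-Weisbach: ΔP = f(L/D)(ρV²/2) = 0.0542·(73.6/0.0736)·(669·0.08573²/2) = 0.0542·1000·2.458 = 133.2 Pa.
Q = ṁ/ρ = 0.244/669 = 0.0003647 m³/s.
Pumping power P = QΔP = 0.0003647·133.2 = 0.04860 W = 0.0486 W.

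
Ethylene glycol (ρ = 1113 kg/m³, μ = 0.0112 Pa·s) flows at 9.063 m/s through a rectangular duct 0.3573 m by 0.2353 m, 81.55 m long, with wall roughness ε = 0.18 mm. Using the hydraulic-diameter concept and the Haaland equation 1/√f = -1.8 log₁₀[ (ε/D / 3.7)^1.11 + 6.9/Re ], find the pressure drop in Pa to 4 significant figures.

ΔP ≈ 249500 Pa

Hydraulic diameter D_h = 4A/P = 4·(0.3573·0.2353)/(2·(0.3573+0.2353)) = 0.3363/1.185 = 0.2837 m.
Re = ρVD_h/μ = 1113·9.063·0.2837/0.0112 = 2.555e+05.
ε/D_h = 0.00018/0.2837 = 0.000634; Haaland gives 1/√f = -1.8 log₁₀[6.61e-05+2.7e-05] = 7.256, so f = 0.01899.
ΔP = f(L/D_h)(ρV²/2) = 0.01899·81.55/0.2837·4.571e+04 = 2.495e+05 Pa.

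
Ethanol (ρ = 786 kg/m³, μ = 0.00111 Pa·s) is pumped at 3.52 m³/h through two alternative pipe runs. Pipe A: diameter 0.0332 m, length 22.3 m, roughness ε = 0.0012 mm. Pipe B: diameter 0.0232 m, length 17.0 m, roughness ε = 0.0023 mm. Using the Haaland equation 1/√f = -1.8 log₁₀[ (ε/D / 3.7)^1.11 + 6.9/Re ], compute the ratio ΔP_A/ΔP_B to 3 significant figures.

ΔP_A/ΔP_B ≈ 0.236

Pipe A: V = Q/A = 0.0009778/0.0008657 = 1.129 m/s; Re = 2.655e+04; ε/D = 3.61e-05; Haaland → f = 0.02407; ΔP_A = f(L/D)(ρV²/2) = 8106 Pa.
Pipe B: V = Q/A = 0.0009778/0.0004227 = 2.313 m/s; Re = 3.8e+04; ε/D = 9.91e-05; Haaland → f = 0.02229; ΔP_B = f(L/D)(ρV²/2) = 3.434e+04 Pa.
ΔP_A/ΔP_B = 8106/3.434e+04 = 0.236.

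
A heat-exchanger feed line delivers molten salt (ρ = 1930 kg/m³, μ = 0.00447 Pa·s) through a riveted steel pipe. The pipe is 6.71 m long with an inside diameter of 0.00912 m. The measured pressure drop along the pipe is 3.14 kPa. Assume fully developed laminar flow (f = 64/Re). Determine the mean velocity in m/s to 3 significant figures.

V ≈ 0.272 m/s

For laminar flow, f = 64/Re with Re = ρVD/μ, so Darcy-Weisbach reduces to ΔP = 32μLV/D². Solving for V: V = ΔP·D²/(32μL) = 3140·(0.00912)²/(32·0.00447·6.71) = 0.2721 m/s.
Check: Re = ρVD/μ = 1930·0.2721·0.00912/0.00447 = 1071 < 2300, so the laminar assumption holds.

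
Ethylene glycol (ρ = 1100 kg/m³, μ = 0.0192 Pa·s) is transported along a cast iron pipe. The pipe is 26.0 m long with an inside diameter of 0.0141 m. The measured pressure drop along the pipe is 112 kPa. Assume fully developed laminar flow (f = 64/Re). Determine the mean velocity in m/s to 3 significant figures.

V ≈ 1.39 m/s

For laminar flow, f = 64/Re with Re = ρVD/μ, so Darcy-Weisbach reduces to ΔP = 32μLV/D². Solving for V: V = ΔP·D²/(32μL) = 1.12e+05·(0.0141)²/(32·0.0192·26) = 1.394 m/s.
Check: Re = ρVD/μ = 1100·1.394·0.0141/0.0192 = 1126 < 2300, so the laminar assumption holds.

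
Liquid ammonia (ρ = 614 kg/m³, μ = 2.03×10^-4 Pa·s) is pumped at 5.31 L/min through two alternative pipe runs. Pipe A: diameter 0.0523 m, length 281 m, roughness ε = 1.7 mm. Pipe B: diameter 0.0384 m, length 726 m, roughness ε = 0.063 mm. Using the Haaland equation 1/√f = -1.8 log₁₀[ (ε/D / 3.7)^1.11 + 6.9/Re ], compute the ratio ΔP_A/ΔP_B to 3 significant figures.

ΔP_A/ΔP_B ≈ 0.155

Pipe A: V = Q/A = 8.85e-05/0.002148 = 0.0412 m/s; Re = 6517; ε/D = 0.0325; Haaland → f = 0.06364; ΔP_A = f(L/D)(ρV²/2) = 178.1 Pa.
Pipe B: V = Q/A = 8.85e-05/0.001158 = 0.07642 m/s; Re = 8876; ε/D = 0.00164; Haaland → f = 0.03396; ΔP_B = f(L/D)(ρV²/2) = 1151 Pa.
ΔP_A/ΔP_B = 178.1/1151 = 0.155.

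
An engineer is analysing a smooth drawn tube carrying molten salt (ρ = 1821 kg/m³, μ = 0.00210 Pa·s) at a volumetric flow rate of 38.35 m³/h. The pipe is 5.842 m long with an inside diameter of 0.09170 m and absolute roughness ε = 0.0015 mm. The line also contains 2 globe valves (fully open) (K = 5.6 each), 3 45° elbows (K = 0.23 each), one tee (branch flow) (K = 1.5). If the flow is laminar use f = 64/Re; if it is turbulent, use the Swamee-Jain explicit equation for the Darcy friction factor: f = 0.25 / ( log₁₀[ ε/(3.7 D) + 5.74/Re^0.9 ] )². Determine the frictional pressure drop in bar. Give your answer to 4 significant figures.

Q = 38.35 m³/h = 38.35/3600 = 0.01065 m³/s.
Cross-sectional area A = πD²/4 = π(0.0917)²/4 = 0.006604 m²; mean velocity V = Q/A = 0.01065/0.006604 = 1.613 m/s.
Reynolds number Re = ρVD/μ = 1821 · 1.613 · 0.0917 / 0.0021 = 1.283e+05.
Re > 4000 → turbulent. Relative roughness ε/D = 1.5e-06/0.0917 = 1.64e-05. Swamee-Jain: f = 0.25/(log₁₀[1.64e-05/3.7 + 5.74/1.283e+05^0.9])² = 0.25/(log₁₀[4.42e-06 + 0.000145])² = 0.25/(-3.825)² = 0.01708.
Total minor-loss coefficient ΣK = 2·5.6 + 3·0.23 + 1·1.5 = 13.4.
ΔP = [f·L/D + ΣK]·(ρV²/2) = [0.01708·5.842/0.0917 + 13.4]·(1821·1.613²/2) = [1.088 + 13.4]·2369 = 3.43e+04 Pa.
ΔP = 3.43e+04 Pa = 0.3430 bar.

ΔP ≈ 0.3430 bar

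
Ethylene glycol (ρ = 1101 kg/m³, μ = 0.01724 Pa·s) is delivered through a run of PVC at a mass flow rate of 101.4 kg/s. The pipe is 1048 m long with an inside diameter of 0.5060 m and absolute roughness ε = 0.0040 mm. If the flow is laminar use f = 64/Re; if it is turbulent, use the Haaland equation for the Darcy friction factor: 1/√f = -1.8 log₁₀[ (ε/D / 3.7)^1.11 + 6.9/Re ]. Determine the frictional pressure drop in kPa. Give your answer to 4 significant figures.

ΔP ≈ 6.653 kPa

A = πD²/4 = π(0.506)²/4 = 0.2011 m²; mean velocity V = ṁ/(ρA) = 101.4/(1101 · 0.2011) = 0.458 m/s.
Reynolds number Re = ρVD/μ = 1101 · 0.458 · 0.506 / 0.0172 = 1.48e+04.
Re > 4000 → turbulent. Relative roughness ε/D = 4e-06/0.506 = 7.91e-06. Haaland: 1/√f = -1.8 log₁₀[(7.91e-06/3.7)^1.11 + 6.9/1.48e+04] = -1.8 log₁₀[5.08e-07 + 0.000466] = 5.996, so f = 0.02782.
Darcy-Weisbach: ΔP = f(L/D)(ρV²/2) = 0.02782·(1048/0.506)·(1101·0.458²/2) = 0.02782·2071·115.5 = 6653 Pa.
ΔP = 6653 Pa = 6.653 kPa.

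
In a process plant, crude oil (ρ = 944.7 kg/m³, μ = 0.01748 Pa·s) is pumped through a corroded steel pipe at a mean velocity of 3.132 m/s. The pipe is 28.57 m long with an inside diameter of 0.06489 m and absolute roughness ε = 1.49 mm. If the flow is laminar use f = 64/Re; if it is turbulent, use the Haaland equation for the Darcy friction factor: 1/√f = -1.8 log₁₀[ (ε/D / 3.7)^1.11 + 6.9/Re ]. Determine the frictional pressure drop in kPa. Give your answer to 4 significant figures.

ΔP ≈ 111.2 kPa

Reynolds number Re = ρVD/μ = 944.7 · 3.132 · 0.06489 / 0.0175 = 1.098e+04.
Re > 4000 → turbulent. Relative roughness ε/D = 0.00149/0.06489 = 0.023. Haaland: 1/√f = -1.8 log₁₀[(0.023/3.7)^1.11 + 6.9/1.098e+04] = -1.8 log₁₀[0.00355 + 0.000628] = 4.283, so f = 0.05453.
Darcy-Weisbach: ΔP = f(L/D)(ρV²/2) = 0.05453·(28.57/0.06489)·(944.7·3.132²/2) = 0.05453·440.3·4633 = 1.112e+05 Pa.
ΔP = 1.112e+05 Pa = 111.2 kPa.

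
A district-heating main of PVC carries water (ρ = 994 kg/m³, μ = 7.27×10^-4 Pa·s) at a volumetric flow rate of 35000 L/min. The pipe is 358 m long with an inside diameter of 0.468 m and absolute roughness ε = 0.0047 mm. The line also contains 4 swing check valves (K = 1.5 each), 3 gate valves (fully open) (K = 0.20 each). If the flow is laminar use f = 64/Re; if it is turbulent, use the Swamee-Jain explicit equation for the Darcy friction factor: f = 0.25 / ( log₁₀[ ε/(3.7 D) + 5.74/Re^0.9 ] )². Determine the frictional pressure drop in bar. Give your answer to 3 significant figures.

ΔP ≈ 0.842 bar

Q = 35000 L/min = 35000/60000 = 0.5833 m³/s.
Cross-sectional area A = πD²/4 = π(0.468)²/4 = 0.172 m²; mean velocity V = Q/A = 0.5833/0.172 = 3.391 m/s.
Reynolds number Re = ρVD/μ = 994 · 3.391 · 0.468 / 0.000727 = 2.17e+06.
Re > 4000 → turbulent. Relative roughness ε/D = 4.7e-06/0.468 = 1e-05. Swamee-Jain: f = 0.25/(log₁₀[1e-05/3.7 + 5.74/2.17e+06^0.9])² = 0.25/(log₁₀[2.71e-06 + 1.14e-05])² = 0.25/(-4.851)² = 0.01062.
Total minor-loss coefficient ΣK = 4·1.5 + 3·0.2 = 6.6.
ΔP = [f·L/D + ΣK]·(ρV²/2) = [0.01062·358/0.468 + 6.6]·(994·3.391²/2) = [8.127 + 6.6]·5715 = 8.417e+04 Pa.
ΔP = 8.417e+04 Pa = 0.842 bar.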